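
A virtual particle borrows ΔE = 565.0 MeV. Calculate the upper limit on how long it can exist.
5.825 × 10^-25 s

Using the energy-time uncertainty principle:
ΔEΔt ≥ ℏ/2

For a virtual particle borrowing energy ΔE, the maximum lifetime is:
Δt_max = ℏ/(2ΔE)

Converting energy:
ΔE = 565.0 MeV = 9.052e-11 J

Δt_max = (1.055e-34 J·s) / (2 × 9.052e-11 J)
Δt_max = 5.825e-25 s = 5.825 × 10^-25 s

Virtual particles with higher borrowed energy exist for shorter times.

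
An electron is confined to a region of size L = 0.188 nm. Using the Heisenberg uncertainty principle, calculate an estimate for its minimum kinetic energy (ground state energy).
269.493 meV

Using the uncertainty principle to estimate ground state energy:

1. The position uncertainty is approximately the confinement size:
   Δx ≈ L = 1.880e-10 m

2. From ΔxΔp ≥ ℏ/2, the minimum momentum uncertainty is:
   Δp ≈ ℏ/(2L) = 2.805e-25 kg·m/s

3. The kinetic energy is approximately:
   KE ≈ (Δp)²/(2m) = (2.805e-25)²/(2 × 9.109e-31 kg)
   KE ≈ 4.318e-20 J = 269.493 meV

This is an order-of-magnitude estimate of the ground state energy.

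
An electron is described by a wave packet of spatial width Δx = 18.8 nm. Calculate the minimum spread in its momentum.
2.805 × 10^-27 kg·m/s

For a wave packet, the spatial width Δx and momentum spread Δp are related by the uncertainty principle:
ΔxΔp ≥ ℏ/2

The minimum momentum spread is:
Δp_min = ℏ/(2Δx)
Δp_min = (1.055e-34 J·s) / (2 × 1.880e-08 m)
Δp_min = 2.805e-27 kg·m/s

A wave packet cannot have both a well-defined position and well-defined momentum.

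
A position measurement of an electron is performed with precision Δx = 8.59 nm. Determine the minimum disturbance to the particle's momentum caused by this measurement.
6.138 × 10^-27 kg·m/s

The uncertainty principle implies that measuring position disturbs momentum:
ΔxΔp ≥ ℏ/2

When we measure position with precision Δx, we necessarily introduce a momentum uncertainty:
Δp ≥ ℏ/(2Δx)
Δp_min = (1.055e-34 J·s) / (2 × 8.590e-09 m)
Δp_min = 6.138e-27 kg·m/s

The more precisely we measure position, the greater the momentum disturbance.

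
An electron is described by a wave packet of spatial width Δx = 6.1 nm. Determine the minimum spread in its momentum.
8.644 × 10^-27 kg·m/s

For a wave packet, the spatial width Δx and momentum spread Δp are related by the uncertainty principle:
ΔxΔp ≥ ℏ/2

The minimum momentum spread is:
Δp_min = ℏ/(2Δx)
Δp_min = (1.055e-34 J·s) / (2 × 6.100e-09 m)
Δp_min = 8.644e-27 kg·m/s

A wave packet cannot have both a well-defined position and well-defined momentum.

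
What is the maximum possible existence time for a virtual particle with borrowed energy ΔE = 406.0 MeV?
8.106 × 10^-25 s

Using the energy-time uncertainty principle:
ΔEΔt ≥ ℏ/2

For a virtual particle borrowing energy ΔE, the maximum lifetime is:
Δt_max = ℏ/(2ΔE)

Converting energy:
ΔE = 406.0 MeV = 6.505e-11 J

Δt_max = (1.055e-34 J·s) / (2 × 6.505e-11 J)
Δt_max = 8.106e-25 s = 8.106 × 10^-25 s

Virtual particles with higher borrowed energy exist for shorter times.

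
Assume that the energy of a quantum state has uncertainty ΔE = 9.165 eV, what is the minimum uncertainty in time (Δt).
35.909 as

Using the energy-time uncertainty principle:
ΔEΔt ≥ ℏ/2

The minimum uncertainty in time is:
Δt_min = ℏ/(2ΔE)
Δt_min = (1.055e-34 J·s) / (2 × 1.468e-18 J)
Δt_min = 3.591e-17 s = 35.909 as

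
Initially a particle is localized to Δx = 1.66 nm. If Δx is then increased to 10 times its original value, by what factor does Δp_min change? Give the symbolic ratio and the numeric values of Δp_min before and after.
Original Δp_min = 3.176 × 10^-26 kg·m/s; new Δp'_min = 3.176 × 10^-27 kg·m/s; ratio Δp'_min/Δp_min = 1/10.

From the uncertainty principle ΔxΔp ≥ ℏ/2, the minimum momentum uncertainty is Δp_min = ℏ/(2Δx).

Original (Δx = 1.66 nm = 1.660e-09 m):
Δp_min = (1.055e-34 J·s)/(2 × 1.660e-09 m) = 3.176e-26 kg·m/s

When Δx → 10Δx:
Δp'_min = ℏ/(2 × 10Δx) = (1/10) × ℏ/(2Δx) = (1/10) × Δp_min
Δp'_min = 1/10 × 3.176e-26 kg·m/s = 3.176e-27 kg·m/s

Since Δp_min ∝ 1/Δx, when Δx is increased to 10 times its original value, Δp_min decreases to 1/10 of its original value.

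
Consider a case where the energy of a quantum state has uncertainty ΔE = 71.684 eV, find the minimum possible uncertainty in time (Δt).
4.591 as

Using the energy-time uncertainty principle:
ΔEΔt ≥ ℏ/2

The minimum uncertainty in time is:
Δt_min = ℏ/(2ΔE)
Δt_min = (1.055e-34 J·s) / (2 × 1.149e-17 J)
Δt_min = 4.591e-18 s = 4.591 as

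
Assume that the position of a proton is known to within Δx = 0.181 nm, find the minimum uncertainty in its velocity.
174.169 m/s

Using the Heisenberg uncertainty principle and Δp = mΔv:
ΔxΔp ≥ ℏ/2
Δx(mΔv) ≥ ℏ/2

The minimum uncertainty in velocity is:
Δv_min = ℏ/(2mΔx)
Δv_min = (1.055e-34 J·s) / (2 × 1.673e-27 kg × 1.810e-10 m)
Δv_min = 1.742e+02 m/s = 174.169 m/s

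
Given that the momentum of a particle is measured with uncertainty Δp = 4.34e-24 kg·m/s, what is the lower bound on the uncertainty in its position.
12.149 pm

Using the Heisenberg uncertainty principle:
ΔxΔp ≥ ℏ/2

The minimum uncertainty in position is:
Δx_min = ℏ/(2Δp)
Δx_min = (1.055e-34 J·s) / (2 × 4.340e-24 kg·m/s)
Δx_min = 1.215e-11 m = 12.149 pm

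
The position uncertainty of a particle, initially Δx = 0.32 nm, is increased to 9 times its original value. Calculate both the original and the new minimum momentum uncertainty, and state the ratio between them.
Original Δp_min = 1.648 × 10^-25 kg·m/s; new Δp'_min = 1.831 × 10^-26 kg·m/s; ratio Δp'_min/Δp_min = 1/9.

From the uncertainty principle ΔxΔp ≥ ℏ/2, the minimum momentum uncertainty is Δp_min = ℏ/(2Δx).

Original (Δx = 0.32 nm = 3.200e-10 m):
Δp_min = (1.055e-34 J·s)/(2 × 3.200e-10 m) = 1.648e-25 kg·m/s

When Δx → 9Δx:
Δp'_min = ℏ/(2 × 9Δx) = (1/9) × ℏ/(2Δx) = (1/9) × Δp_min
Δp'_min = 1/9 × 1.648e-25 kg·m/s = 1.831e-26 kg·m/s

Since Δp_min ∝ 1/Δx, when Δx is increased to 9 times its original value, Δp_min decreases to 1/9 of its original value.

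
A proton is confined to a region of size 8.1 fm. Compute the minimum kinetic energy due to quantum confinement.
79.065 keV

Using the uncertainty principle:

1. Position uncertainty: Δx ≈ 8.100e-15 m
2. Minimum momentum uncertainty: Δp = ℏ/(2Δx) = 6.510e-21 kg·m/s
3. Minimum kinetic energy:
   KE = (Δp)²/(2m) = (6.510e-21)²/(2 × 1.673e-27 kg)
   KE = 1.267e-14 J = 79.065 keV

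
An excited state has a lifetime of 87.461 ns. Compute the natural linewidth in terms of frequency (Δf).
909.862 kHz

Using the energy-time uncertainty principle and E = hf:
ΔEΔt ≥ ℏ/2
hΔf·Δt ≥ ℏ/2

The minimum frequency uncertainty is:
Δf = ℏ/(2hτ) = 1/(4πτ)
Δf = 1/(4π × 8.746e-08 s)
Δf = 9.099e+05 Hz = 909.862 kHz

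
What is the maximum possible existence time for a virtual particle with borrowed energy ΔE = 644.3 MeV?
5.108 × 10^-25 s

Using the energy-time uncertainty principle:
ΔEΔt ≥ ℏ/2

For a virtual particle borrowing energy ΔE, the maximum lifetime is:
Δt_max = ℏ/(2ΔE)

Converting energy:
ΔE = 644.3 MeV = 1.032e-10 J

Δt_max = (1.055e-34 J·s) / (2 × 1.032e-10 J)
Δt_max = 5.108e-25 s = 5.108 × 10^-25 s

Virtual particles with higher borrowed energy exist for shorter times.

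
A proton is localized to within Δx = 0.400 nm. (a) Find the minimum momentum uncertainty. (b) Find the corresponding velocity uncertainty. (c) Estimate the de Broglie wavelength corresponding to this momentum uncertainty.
(a) Δp_min = 1.318 × 10^-25 kg·m/s
(b) Δv_min = 78.811 m/s
(c) λ_dB = 5.027 nm

Step-by-step:

(a) From the uncertainty principle:
Δp_min = ℏ/(2Δx) = (1.055e-34 J·s)/(2 × 4.000e-10 m) = 1.318e-25 kg·m/s

(b) The velocity uncertainty:
Δv = Δp/m = (1.318e-25 kg·m/s)/(1.673e-27 kg) = 7.881e+01 m/s = 78.811 m/s

(c) The de Broglie wavelength for this momentum:
λ = h/p = (6.626e-34 J·s)/(1.318e-25 kg·m/s) = 5.027e-09 m = 5.027 nm

Note: The de Broglie wavelength is comparable to the localization size, as expected from wave-particle duality.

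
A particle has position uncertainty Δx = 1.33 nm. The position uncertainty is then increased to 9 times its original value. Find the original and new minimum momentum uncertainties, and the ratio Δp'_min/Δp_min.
Original Δp_min = 3.965 × 10^-26 kg·m/s; new Δp'_min = 4.405 × 10^-27 kg·m/s; ratio Δp'_min/Δp_min = 1/9.

From the uncertainty principle ΔxΔp ≥ ℏ/2, the minimum momentum uncertainty is Δp_min = ℏ/(2Δx).

Original (Δx = 1.33 nm = 1.330e-09 m):
Δp_min = (1.055e-34 J·s)/(2 × 1.330e-09 m) = 3.965e-26 kg·m/s

When Δx → 9Δx:
Δp'_min = ℏ/(2 × 9Δx) = (1/9) × ℏ/(2Δx) = (1/9) × Δp_min
Δp'_min = 1/9 × 3.965e-26 kg·m/s = 4.405e-27 kg·m/s

Since Δp_min ∝ 1/Δx, when Δx is increased to 9 times its original value, Δp_min decreases to 1/9 of its original value.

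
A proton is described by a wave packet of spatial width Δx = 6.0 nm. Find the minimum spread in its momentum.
8.788 × 10^-27 kg·m/s

For a wave packet, the spatial width Δx and momentum spread Δp are related by the uncertainty principle:
ΔxΔp ≥ ℏ/2

The minimum momentum spread is:
Δp_min = ℏ/(2Δx)
Δp_min = (1.055e-34 J·s) / (2 × 6.000e-09 m)
Δp_min = 8.788e-27 kg·m/s

A wave packet cannot have both a well-defined position and well-defined momentum.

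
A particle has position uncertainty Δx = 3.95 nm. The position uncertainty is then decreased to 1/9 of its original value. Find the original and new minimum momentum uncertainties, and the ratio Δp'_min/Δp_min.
Original Δp_min = 1.335 × 10^-26 kg·m/s; new Δp'_min = 1.201 × 10^-25 kg·m/s; ratio Δp'_min/Δp_min = 9.

From the uncertainty principle ΔxΔp ≥ ℏ/2, the minimum momentum uncertainty is Δp_min = ℏ/(2Δx).

Original (Δx = 3.95 nm = 3.950e-09 m):
Δp_min = (1.055e-34 J·s)/(2 × 3.950e-09 m) = 1.335e-26 kg·m/s

When Δx → (1/9)Δx:
Δp'_min = ℏ/(2 × (1/9)Δx) = 9 × ℏ/(2Δx) = 9 × Δp_min
Δp'_min = 9 × 1.335e-26 kg·m/s = 1.201e-25 kg·m/s

Since Δp_min ∝ 1/Δx, when Δx is decreased to 1/9 of its original value, Δp_min increases to 9 times its original value.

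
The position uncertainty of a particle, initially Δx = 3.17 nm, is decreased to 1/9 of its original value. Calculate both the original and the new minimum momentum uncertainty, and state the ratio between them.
Original Δp_min = 1.663 × 10^-26 kg·m/s; new Δp'_min = 1.497 × 10^-25 kg·m/s; ratio Δp'_min/Δp_min = 9.

From the uncertainty principle ΔxΔp ≥ ℏ/2, the minimum momentum uncertainty is Δp_min = ℏ/(2Δx).

Original (Δx = 3.17 nm = 3.170e-09 m):
Δp_min = (1.055e-34 J·s)/(2 × 3.170e-09 m) = 1.663e-26 kg·m/s

When Δx → (1/9)Δx:
Δp'_min = ℏ/(2 × (1/9)Δx) = 9 × ℏ/(2Δx) = 9 × Δp_min
Δp'_min = 9 × 1.663e-26 kg·m/s = 1.497e-25 kg·m/s

Since Δp_min ∝ 1/Δx, when Δx is decreased to 1/9 of its original value, Δp_min increases to 9 times its original value.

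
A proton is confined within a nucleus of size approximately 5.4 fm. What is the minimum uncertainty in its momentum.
9.765 × 10^-21 kg·m/s

Using the Heisenberg uncertainty principle:
ΔxΔp ≥ ℏ/2

With Δx ≈ L = 5.400e-15 m (the confinement size):
Δp_min = ℏ/(2Δx)
Δp_min = (1.055e-34 J·s) / (2 × 5.400e-15 m)
Δp_min = 9.765e-21 kg·m/s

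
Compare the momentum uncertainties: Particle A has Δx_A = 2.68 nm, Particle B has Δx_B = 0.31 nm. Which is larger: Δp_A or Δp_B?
Particle B has the larger minimum momentum uncertainty, by a factor of 8.65.

For each particle, the minimum momentum uncertainty is Δp_min = ℏ/(2Δx):

Particle A: Δp_A = ℏ/(2×2.680e-09 m) = 1.967e-26 kg·m/s
Particle B: Δp_B = ℏ/(2×3.100e-10 m) = 1.701e-25 kg·m/s

Ratio: Δp_B/Δp_A = 8.65

Since Δp_min ∝ 1/Δx, the particle with smaller position uncertainty (B) has larger momentum uncertainty.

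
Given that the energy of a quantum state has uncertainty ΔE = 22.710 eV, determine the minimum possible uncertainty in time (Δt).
14.492 as

Using the energy-time uncertainty principle:
ΔEΔt ≥ ℏ/2

The minimum uncertainty in time is:
Δt_min = ℏ/(2ΔE)
Δt_min = (1.055e-34 J·s) / (2 × 3.639e-18 J)
Δt_min = 1.449e-17 s = 14.492 as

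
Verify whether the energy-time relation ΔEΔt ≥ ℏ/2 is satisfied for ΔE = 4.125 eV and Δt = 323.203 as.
Yes, it satisfies the uncertainty relation.

Calculate the product ΔEΔt:
ΔE = 4.125 eV = 6.609e-19 J
ΔEΔt = (6.609e-19 J) × (3.232e-16 s)
ΔEΔt = 2.136e-34 J·s

Compare to the minimum allowed value ℏ/2:
ℏ/2 = 5.273e-35 J·s

Since ΔEΔt = 2.136e-34 J·s ≥ 5.273e-35 J·s = ℏ/2,
this satisfies the uncertainty relation.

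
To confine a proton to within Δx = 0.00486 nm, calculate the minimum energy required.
219.625 meV

Localizing a particle requires giving it sufficient momentum uncertainty:

1. From uncertainty principle: Δp ≥ ℏ/(2Δx)
   Δp_min = (1.055e-34 J·s) / (2 × 4.860e-12 m)
   Δp_min = 1.085e-23 kg·m/s

2. This momentum uncertainty corresponds to kinetic energy:
   KE ≈ (Δp)²/(2m) = (1.085e-23)²/(2 × 1.673e-27 kg)
   KE = 3.519e-20 J = 219.625 meV

Tighter localization requires more energy.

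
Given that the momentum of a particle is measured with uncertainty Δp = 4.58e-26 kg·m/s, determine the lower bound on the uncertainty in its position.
1.151 nm

Using the Heisenberg uncertainty principle:
ΔxΔp ≥ ℏ/2

The minimum uncertainty in position is:
Δx_min = ℏ/(2Δp)
Δx_min = (1.055e-34 J·s) / (2 × 4.580e-26 kg·m/s)
Δx_min = 1.151e-09 m = 1.151 nm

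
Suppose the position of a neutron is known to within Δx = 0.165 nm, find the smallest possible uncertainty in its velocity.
190.795 m/s

Using the Heisenberg uncertainty principle and Δp = mΔv:
ΔxΔp ≥ ℏ/2
Δx(mΔv) ≥ ℏ/2

The minimum uncertainty in velocity is:
Δv_min = ℏ/(2mΔx)
Δv_min = (1.055e-34 J·s) / (2 × 1.675e-27 kg × 1.650e-10 m)
Δv_min = 1.908e+02 m/s = 190.795 m/s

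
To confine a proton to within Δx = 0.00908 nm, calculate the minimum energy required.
62.919 meV

Localizing a particle requires giving it sufficient momentum uncertainty:

1. From uncertainty principle: Δp ≥ ℏ/(2Δx)
   Δp_min = (1.055e-34 J·s) / (2 × 9.080e-12 m)
   Δp_min = 5.807e-24 kg·m/s

2. This momentum uncertainty corresponds to kinetic energy:
   KE ≈ (Δp)²/(2m) = (5.807e-24)²/(2 × 1.673e-27 kg)
   KE = 1.008e-20 J = 62.919 meV

Tighter localization requires more energy.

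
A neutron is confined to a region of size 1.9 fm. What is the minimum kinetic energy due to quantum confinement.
1.435 MeV

Using the uncertainty principle:

1. Position uncertainty: Δx ≈ 1.900e-15 m
2. Minimum momentum uncertainty: Δp = ℏ/(2Δx) = 2.775e-20 kg·m/s
3. Minimum kinetic energy:
   KE = (Δp)²/(2m) = (2.775e-20)²/(2 × 1.675e-27 kg)
   KE = 2.299e-13 J = 1.435 MeV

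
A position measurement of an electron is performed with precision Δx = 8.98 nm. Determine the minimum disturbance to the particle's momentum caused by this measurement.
5.872 × 10^-27 kg·m/s

The uncertainty principle implies that measuring position disturbs momentum:
ΔxΔp ≥ ℏ/2

When we measure position with precision Δx, we necessarily introduce a momentum uncertainty:
Δp ≥ ℏ/(2Δx)
Δp_min = (1.055e-34 J·s) / (2 × 8.980e-09 m)
Δp_min = 5.872e-27 kg·m/s

The more precisely we measure position, the greater the momentum disturbance.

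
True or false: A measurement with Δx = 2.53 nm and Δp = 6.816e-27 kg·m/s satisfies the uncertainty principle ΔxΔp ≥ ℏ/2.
No, it violates the uncertainty principle (impossible measurement).

Calculate the product ΔxΔp:
ΔxΔp = (2.530e-09 m) × (6.816e-27 kg·m/s)
ΔxΔp = 1.724e-35 J·s

Compare to the minimum allowed value ℏ/2:
ℏ/2 = 5.273e-35 J·s

Since ΔxΔp = 1.724e-35 J·s < 5.273e-35 J·s = ℏ/2,
the measurement violates the uncertainty principle.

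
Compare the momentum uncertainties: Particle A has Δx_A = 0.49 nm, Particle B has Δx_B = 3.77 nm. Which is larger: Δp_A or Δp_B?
Particle A has the larger minimum momentum uncertainty, by a factor of 7.69.

For each particle, the minimum momentum uncertainty is Δp_min = ℏ/(2Δx):

Particle A: Δp_A = ℏ/(2×4.900e-10 m) = 1.076e-25 kg·m/s
Particle B: Δp_B = ℏ/(2×3.770e-09 m) = 1.399e-26 kg·m/s

Ratio: Δp_A/Δp_B = 7.69

Since Δp_min ∝ 1/Δx, the particle with smaller position uncertainty (A) has larger momentum uncertainty.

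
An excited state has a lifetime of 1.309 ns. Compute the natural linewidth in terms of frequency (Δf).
60.793 MHz

Using the energy-time uncertainty principle and E = hf:
ΔEΔt ≥ ℏ/2
hΔf·Δt ≥ ℏ/2

The minimum frequency uncertainty is:
Δf = ℏ/(2hτ) = 1/(4πτ)
Δf = 1/(4π × 1.309e-09 s)
Δf = 6.079e+07 Hz = 60.793 MHz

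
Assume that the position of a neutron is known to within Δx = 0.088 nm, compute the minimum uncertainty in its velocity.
357.740 m/s

Using the Heisenberg uncertainty principle and Δp = mΔv:
ΔxΔp ≥ ℏ/2
Δx(mΔv) ≥ ℏ/2

The minimum uncertainty in velocity is:
Δv_min = ℏ/(2mΔx)
Δv_min = (1.055e-34 J·s) / (2 × 1.675e-27 kg × 8.800e-11 m)
Δv_min = 3.577e+02 m/s = 357.740 m/s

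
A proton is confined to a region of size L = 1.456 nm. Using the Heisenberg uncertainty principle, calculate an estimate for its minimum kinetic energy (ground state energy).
2.447 μeV

Using the uncertainty principle to estimate ground state energy:

1. The position uncertainty is approximately the confinement size:
   Δx ≈ L = 1.456e-09 m

2. From ΔxΔp ≥ ℏ/2, the minimum momentum uncertainty is:
   Δp ≈ ℏ/(2L) = 3.621e-26 kg·m/s

3. The kinetic energy is approximately:
   KE ≈ (Δp)²/(2m) = (3.621e-26)²/(2 × 1.673e-27 kg)
   KE ≈ 3.921e-25 J = 2.447 μeV

This is an order-of-magnitude estimate of the ground state energy.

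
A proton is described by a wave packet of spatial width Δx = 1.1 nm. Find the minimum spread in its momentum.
4.794 × 10^-26 kg·m/s

For a wave packet, the spatial width Δx and momentum spread Δp are related by the uncertainty principle:
ΔxΔp ≥ ℏ/2

The minimum momentum spread is:
Δp_min = ℏ/(2Δx)
Δp_min = (1.055e-34 J·s) / (2 × 1.100e-09 m)
Δp_min = 4.794e-26 kg·m/s

A wave packet cannot have both a well-defined position and well-defined momentum.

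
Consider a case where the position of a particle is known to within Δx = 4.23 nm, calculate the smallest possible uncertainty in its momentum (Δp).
1.247 × 10^-26 kg·m/s

Using the Heisenberg uncertainty principle:
ΔxΔp ≥ ℏ/2

The minimum uncertainty in momentum is:
Δp_min = ℏ/(2Δx)
Δp_min = (1.055e-34 J·s) / (2 × 4.230e-09 m)
Δp_min = 1.247e-26 kg·m/s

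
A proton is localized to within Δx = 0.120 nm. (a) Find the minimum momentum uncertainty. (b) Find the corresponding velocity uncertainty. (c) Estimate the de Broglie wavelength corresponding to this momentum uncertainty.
(a) Δp_min = 4.394 × 10^-25 kg·m/s
(b) Δv_min = 262.704 m/s
(c) λ_dB = 1.508 nm

Step-by-step:

(a) From the uncertainty principle:
Δp_min = ℏ/(2Δx) = (1.055e-34 J·s)/(2 × 1.200e-10 m) = 4.394e-25 kg·m/s

(b) The velocity uncertainty:
Δv = Δp/m = (4.394e-25 kg·m/s)/(1.673e-27 kg) = 2.627e+02 m/s = 262.704 m/s

(c) The de Broglie wavelength for this momentum:
λ = h/p = (6.626e-34 J·s)/(4.394e-25 kg·m/s) = 1.508e-09 m = 1.508 nm

Note: The de Broglie wavelength is comparable to the localization size, as expected from wave-particle duality.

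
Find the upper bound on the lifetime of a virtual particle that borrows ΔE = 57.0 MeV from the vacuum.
5.774 ys

Using the energy-time uncertainty principle:
ΔEΔt ≥ ℏ/2

For a virtual particle borrowing energy ΔE, the maximum lifetime is:
Δt_max = ℏ/(2ΔE)

Converting energy:
ΔE = 57.0 MeV = 9.132e-12 J

Δt_max = (1.055e-34 J·s) / (2 × 9.132e-12 J)
Δt_max = 5.774e-24 s = 5.774 ys

Virtual particles with higher borrowed energy exist for shorter times.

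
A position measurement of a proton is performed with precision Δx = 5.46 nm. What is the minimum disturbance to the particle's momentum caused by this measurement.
9.657 × 10^-27 kg·m/s

The uncertainty principle implies that measuring position disturbs momentum:
ΔxΔp ≥ ℏ/2

When we measure position with precision Δx, we necessarily introduce a momentum uncertainty:
Δp ≥ ℏ/(2Δx)
Δp_min = (1.055e-34 J·s) / (2 × 5.460e-09 m)
Δp_min = 9.657e-27 kg·m/s

The more precisely we measure position, the greater the momentum disturbance.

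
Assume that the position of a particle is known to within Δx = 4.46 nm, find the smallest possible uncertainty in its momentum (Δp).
1.182 × 10^-26 kg·m/s

Using the Heisenberg uncertainty principle:
ΔxΔp ≥ ℏ/2

The minimum uncertainty in momentum is:
Δp_min = ℏ/(2Δx)
Δp_min = (1.055e-34 J·s) / (2 × 4.460e-09 m)
Δp_min = 1.182e-26 kg·m/s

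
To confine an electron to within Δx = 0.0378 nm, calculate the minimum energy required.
6.666 eV

Localizing a particle requires giving it sufficient momentum uncertainty:

1. From uncertainty principle: Δp ≥ ℏ/(2Δx)
   Δp_min = (1.055e-34 J·s) / (2 × 3.780e-11 m)
   Δp_min = 1.395e-24 kg·m/s

2. This momentum uncertainty corresponds to kinetic energy:
   KE ≈ (Δp)²/(2m) = (1.395e-24)²/(2 × 9.109e-31 kg)
   KE = 1.068e-18 J = 6.666 eV

Tighter localization requires more energy.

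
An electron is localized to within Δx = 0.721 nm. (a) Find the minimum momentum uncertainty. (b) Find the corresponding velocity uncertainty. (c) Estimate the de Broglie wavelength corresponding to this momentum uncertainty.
(a) Δp_min = 7.313 × 10^-26 kg·m/s
(b) Δv_min = 80.283 km/s
(c) λ_dB = 9.060 nm

Step-by-step:

(a) From the uncertainty principle:
Δp_min = ℏ/(2Δx) = (1.055e-34 J·s)/(2 × 7.210e-10 m) = 7.313e-26 kg·m/s

(b) The velocity uncertainty:
Δv = Δp/m = (7.313e-26 kg·m/s)/(9.109e-31 kg) = 8.028e+04 m/s = 80.283 km/s

(c) The de Broglie wavelength for this momentum:
λ = h/p = (6.626e-34 J·s)/(7.313e-26 kg·m/s) = 9.060e-09 m = 9.060 nm

Note: The de Broglie wavelength is comparable to the localization size, as expected from wave-particle duality.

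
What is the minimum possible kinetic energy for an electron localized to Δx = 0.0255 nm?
14.648 eV

Localizing a particle requires giving it sufficient momentum uncertainty:

1. From uncertainty principle: Δp ≥ ℏ/(2Δx)
   Δp_min = (1.055e-34 J·s) / (2 × 2.550e-11 m)
   Δp_min = 2.068e-24 kg·m/s

2. This momentum uncertainty corresponds to kinetic energy:
   KE ≈ (Δp)²/(2m) = (2.068e-24)²/(2 × 9.109e-31 kg)
   KE = 2.347e-18 J = 14.648 eV

Tighter localization requires more energy.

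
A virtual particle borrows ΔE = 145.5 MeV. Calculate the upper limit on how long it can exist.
2.262 ys

Using the energy-time uncertainty principle:
ΔEΔt ≥ ℏ/2

For a virtual particle borrowing energy ΔE, the maximum lifetime is:
Δt_max = ℏ/(2ΔE)

Converting energy:
ΔE = 145.5 MeV = 2.331e-11 J

Δt_max = (1.055e-34 J·s) / (2 × 2.331e-11 J)
Δt_max = 2.262e-24 s = 2.262 ys

Virtual particles with higher borrowed energy exist for shorter times.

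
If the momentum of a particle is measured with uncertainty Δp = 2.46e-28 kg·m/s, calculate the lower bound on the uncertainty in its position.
214.344 nm

Using the Heisenberg uncertainty principle:
ΔxΔp ≥ ℏ/2

The minimum uncertainty in position is:
Δx_min = ℏ/(2Δp)
Δx_min = (1.055e-34 J·s) / (2 × 2.460e-28 kg·m/s)
Δx_min = 2.143e-07 m = 214.344 nm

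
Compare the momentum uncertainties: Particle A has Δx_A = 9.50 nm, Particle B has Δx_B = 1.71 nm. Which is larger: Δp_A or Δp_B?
Particle B has the larger minimum momentum uncertainty, by a factor of 5.56.

For each particle, the minimum momentum uncertainty is Δp_min = ℏ/(2Δx):

Particle A: Δp_A = ℏ/(2×9.500e-09 m) = 5.550e-27 kg·m/s
Particle B: Δp_B = ℏ/(2×1.710e-09 m) = 3.084e-26 kg·m/s

Ratio: Δp_B/Δp_A = 5.56

Since Δp_min ∝ 1/Δx, the particle with smaller position uncertainty (B) has larger momentum uncertainty.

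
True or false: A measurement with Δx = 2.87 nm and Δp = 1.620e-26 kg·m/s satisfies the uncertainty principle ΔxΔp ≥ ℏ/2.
No, it violates the uncertainty principle (impossible measurement).

Calculate the product ΔxΔp:
ΔxΔp = (2.870e-09 m) × (1.620e-26 kg·m/s)
ΔxΔp = 4.649e-35 J·s

Compare to the minimum allowed value ℏ/2:
ℏ/2 = 5.273e-35 J·s

Since ΔxΔp = 4.649e-35 J·s < 5.273e-35 J·s = ℏ/2,
the measurement violates the uncertainty principle.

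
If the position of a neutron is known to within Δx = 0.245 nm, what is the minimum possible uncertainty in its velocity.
128.494 m/s

Using the Heisenberg uncertainty principle and Δp = mΔv:
ΔxΔp ≥ ℏ/2
Δx(mΔv) ≥ ℏ/2

The minimum uncertainty in velocity is:
Δv_min = ℏ/(2mΔx)
Δv_min = (1.055e-34 J·s) / (2 × 1.675e-27 kg × 2.450e-10 m)
Δv_min = 1.285e+02 m/s = 128.494 m/s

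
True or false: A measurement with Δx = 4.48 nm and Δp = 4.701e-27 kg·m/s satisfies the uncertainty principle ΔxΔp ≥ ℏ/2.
No, it violates the uncertainty principle (impossible measurement).

Calculate the product ΔxΔp:
ΔxΔp = (4.480e-09 m) × (4.701e-27 kg·m/s)
ΔxΔp = 2.106e-35 J·s

Compare to the minimum allowed value ℏ/2:
ℏ/2 = 5.273e-35 J·s

Since ΔxΔp = 2.106e-35 J·s < 5.273e-35 J·s = ℏ/2,
the measurement violates the uncertainty principle.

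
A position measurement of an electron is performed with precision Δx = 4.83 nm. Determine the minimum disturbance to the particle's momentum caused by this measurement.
1.092 × 10^-26 kg·m/s

The uncertainty principle implies that measuring position disturbs momentum:
ΔxΔp ≥ ℏ/2

When we measure position with precision Δx, we necessarily introduce a momentum uncertainty:
Δp ≥ ℏ/(2Δx)
Δp_min = (1.055e-34 J·s) / (2 × 4.830e-09 m)
Δp_min = 1.092e-26 kg·m/s

The more precisely we measure position, the greater the momentum disturbance.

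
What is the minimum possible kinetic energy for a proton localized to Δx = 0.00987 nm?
53.250 meV

Localizing a particle requires giving it sufficient momentum uncertainty:

1. From uncertainty principle: Δp ≥ ℏ/(2Δx)
   Δp_min = (1.055e-34 J·s) / (2 × 9.870e-12 m)
   Δp_min = 5.342e-24 kg·m/s

2. This momentum uncertainty corresponds to kinetic energy:
   KE ≈ (Δp)²/(2m) = (5.342e-24)²/(2 × 1.673e-27 kg)
   KE = 8.532e-21 J = 53.250 meV

Tighter localization requires more energy.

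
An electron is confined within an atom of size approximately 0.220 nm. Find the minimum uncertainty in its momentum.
2.397 × 10^-25 kg·m/s

Using the Heisenberg uncertainty principle:
ΔxΔp ≥ ℏ/2

With Δx ≈ L = 2.200e-10 m (the confinement size):
Δp_min = ℏ/(2Δx)
Δp_min = (1.055e-34 J·s) / (2 × 2.200e-10 m)
Δp_min = 2.397e-25 kg·m/s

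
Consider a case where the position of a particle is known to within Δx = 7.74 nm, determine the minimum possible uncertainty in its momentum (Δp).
6.812 × 10^-27 kg·m/s

Using the Heisenberg uncertainty principle:
ΔxΔp ≥ ℏ/2

The minimum uncertainty in momentum is:
Δp_min = ℏ/(2Δx)
Δp_min = (1.055e-34 J·s) / (2 × 7.740e-09 m)
Δp_min = 6.812e-27 kg·m/s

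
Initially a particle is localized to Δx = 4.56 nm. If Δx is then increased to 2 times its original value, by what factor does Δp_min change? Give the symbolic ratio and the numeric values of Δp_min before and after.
Original Δp_min = 1.156 × 10^-26 kg·m/s; new Δp'_min = 5.782 × 10^-27 kg·m/s; ratio Δp'_min/Δp_min = 1/2.

From the uncertainty principle ΔxΔp ≥ ℏ/2, the minimum momentum uncertainty is Δp_min = ℏ/(2Δx).

Original (Δx = 4.56 nm = 4.560e-09 m):
Δp_min = (1.055e-34 J·s)/(2 × 4.560e-09 m) = 1.156e-26 kg·m/s

When Δx → 2Δx:
Δp'_min = ℏ/(2 × 2Δx) = (1/2) × ℏ/(2Δx) = (1/2) × Δp_min
Δp'_min = 1/2 × 1.156e-26 kg·m/s = 5.782e-27 kg·m/s

Since Δp_min ∝ 1/Δx, when Δx is increased to 2 times its original value, Δp_min decreases to 1/2 of its original value.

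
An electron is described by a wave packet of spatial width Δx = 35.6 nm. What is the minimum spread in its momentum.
1.481 × 10^-27 kg·m/s

For a wave packet, the spatial width Δx and momentum spread Δp are related by the uncertainty principle:
ΔxΔp ≥ ℏ/2

The minimum momentum spread is:
Δp_min = ℏ/(2Δx)
Δp_min = (1.055e-34 J·s) / (2 × 3.560e-08 m)
Δp_min = 1.481e-27 kg·m/s

A wave packet cannot have both a well-defined position and well-defined momentum.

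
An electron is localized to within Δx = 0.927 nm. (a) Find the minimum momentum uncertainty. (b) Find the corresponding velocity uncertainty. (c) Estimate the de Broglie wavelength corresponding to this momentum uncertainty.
(a) Δp_min = 5.688 × 10^-26 kg·m/s
(b) Δv_min = 62.442 km/s
(c) λ_dB = 11.649 nm

Step-by-step:

(a) From the uncertainty principle:
Δp_min = ℏ/(2Δx) = (1.055e-34 J·s)/(2 × 9.270e-10 m) = 5.688e-26 kg·m/s

(b) The velocity uncertainty:
Δv = Δp/m = (5.688e-26 kg·m/s)/(9.109e-31 kg) = 6.244e+04 m/s = 62.442 km/s

(c) The de Broglie wavelength for this momentum:
λ = h/p = (6.626e-34 J·s)/(5.688e-26 kg·m/s) = 1.165e-08 m = 11.649 nm

Note: The de Broglie wavelength is comparable to the localization size, as expected from wave-particle duality.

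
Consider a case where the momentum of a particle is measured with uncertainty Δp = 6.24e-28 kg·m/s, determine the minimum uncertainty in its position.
84.501 nm

Using the Heisenberg uncertainty principle:
ΔxΔp ≥ ℏ/2

The minimum uncertainty in position is:
Δx_min = ℏ/(2Δp)
Δx_min = (1.055e-34 J·s) / (2 × 6.240e-28 kg·m/s)
Δx_min = 8.450e-08 m = 84.501 nm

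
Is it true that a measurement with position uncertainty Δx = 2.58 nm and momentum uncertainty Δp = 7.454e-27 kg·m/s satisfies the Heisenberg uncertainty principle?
No, it violates the uncertainty principle (impossible measurement).

Calculate the product ΔxΔp:
ΔxΔp = (2.580e-09 m) × (7.454e-27 kg·m/s)
ΔxΔp = 1.923e-35 J·s

Compare to the minimum allowed value ℏ/2:
ℏ/2 = 5.273e-35 J·s

Since ΔxΔp = 1.923e-35 J·s < 5.273e-35 J·s = ℏ/2,
the measurement violates the uncertainty principle.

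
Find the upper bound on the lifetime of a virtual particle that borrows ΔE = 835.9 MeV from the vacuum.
3.937 × 10^-25 s

Using the energy-time uncertainty principle:
ΔEΔt ≥ ℏ/2

For a virtual particle borrowing energy ΔE, the maximum lifetime is:
Δt_max = ℏ/(2ΔE)

Converting energy:
ΔE = 835.9 MeV = 1.339e-10 J

Δt_max = (1.055e-34 J·s) / (2 × 1.339e-10 J)
Δt_max = 3.937e-25 s = 3.937 × 10^-25 s

Virtual particles with higher borrowed energy exist for shorter times.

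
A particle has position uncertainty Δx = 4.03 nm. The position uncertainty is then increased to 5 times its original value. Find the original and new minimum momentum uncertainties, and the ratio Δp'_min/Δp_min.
Original Δp_min = 1.308 × 10^-26 kg·m/s; new Δp'_min = 2.617 × 10^-27 kg·m/s; ratio Δp'_min/Δp_min = 1/5.

From the uncertainty principle ΔxΔp ≥ ℏ/2, the minimum momentum uncertainty is Δp_min = ℏ/(2Δx).

Original (Δx = 4.03 nm = 4.030e-09 m):
Δp_min = (1.055e-34 J·s)/(2 × 4.030e-09 m) = 1.308e-26 kg·m/s

When Δx → 5Δx:
Δp'_min = ℏ/(2 × 5Δx) = (1/5) × ℏ/(2Δx) = (1/5) × Δp_min
Δp'_min = 1/5 × 1.308e-26 kg·m/s = 2.617e-27 kg·m/s

Since Δp_min ∝ 1/Δx, when Δx is increased to 5 times its original value, Δp_min decreases to 1/5 of its original value.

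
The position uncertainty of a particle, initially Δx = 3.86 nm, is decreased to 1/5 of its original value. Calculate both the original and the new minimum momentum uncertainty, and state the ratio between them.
Original Δp_min = 1.366 × 10^-26 kg·m/s; new Δp'_min = 6.830 × 10^-26 kg·m/s; ratio Δp'_min/Δp_min = 5.

From the uncertainty principle ΔxΔp ≥ ℏ/2, the minimum momentum uncertainty is Δp_min = ℏ/(2Δx).

Original (Δx = 3.86 nm = 3.860e-09 m):
Δp_min = (1.055e-34 J·s)/(2 × 3.860e-09 m) = 1.366e-26 kg·m/s

When Δx → (1/5)Δx:
Δp'_min = ℏ/(2 × (1/5)Δx) = 5 × ℏ/(2Δx) = 5 × Δp_min
Δp'_min = 5 × 1.366e-26 kg·m/s = 6.830e-26 kg·m/s

Since Δp_min ∝ 1/Δx, when Δx is decreased to 1/5 of its original value, Δp_min increases to 5 times its original value.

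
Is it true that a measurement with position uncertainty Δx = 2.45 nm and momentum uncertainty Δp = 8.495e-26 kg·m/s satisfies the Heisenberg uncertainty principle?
Yes, it satisfies the uncertainty principle.

Calculate the product ΔxΔp:
ΔxΔp = (2.450e-09 m) × (8.495e-26 kg·m/s)
ΔxΔp = 2.081e-34 J·s

Compare to the minimum allowed value ℏ/2:
ℏ/2 = 5.273e-35 J·s

Since ΔxΔp = 2.081e-34 J·s ≥ 5.273e-35 J·s = ℏ/2,
the measurement satisfies the uncertainty principle.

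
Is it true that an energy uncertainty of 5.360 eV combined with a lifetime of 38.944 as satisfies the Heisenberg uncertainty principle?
No, it violates the uncertainty relation.

Calculate the product ΔEΔt:
ΔE = 5.360 eV = 8.588e-19 J
ΔEΔt = (8.588e-19 J) × (3.894e-17 s)
ΔEΔt = 3.344e-35 J·s

Compare to the minimum allowed value ℏ/2:
ℏ/2 = 5.273e-35 J·s

Since ΔEΔt = 3.344e-35 J·s < 5.273e-35 J·s = ℏ/2,
this violates the uncertainty relation.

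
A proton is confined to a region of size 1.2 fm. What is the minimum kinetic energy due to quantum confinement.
3.602 MeV

Using the uncertainty principle:

1. Position uncertainty: Δx ≈ 1.200e-15 m
2. Minimum momentum uncertainty: Δp = ℏ/(2Δx) = 4.394e-20 kg·m/s
3. Minimum kinetic energy:
   KE = (Δp)²/(2m) = (4.394e-20)²/(2 × 1.673e-27 kg)
   KE = 5.772e-13 J = 3.602 MeV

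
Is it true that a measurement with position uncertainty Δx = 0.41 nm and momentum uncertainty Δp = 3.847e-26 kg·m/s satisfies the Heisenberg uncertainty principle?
No, it violates the uncertainty principle (impossible measurement).

Calculate the product ΔxΔp:
ΔxΔp = (4.100e-10 m) × (3.847e-26 kg·m/s)
ΔxΔp = 1.577e-35 J·s

Compare to the minimum allowed value ℏ/2:
ℏ/2 = 5.273e-35 J·s

Since ΔxΔp = 1.577e-35 J·s < 5.273e-35 J·s = ℏ/2,
the measurement violates the uncertainty principle.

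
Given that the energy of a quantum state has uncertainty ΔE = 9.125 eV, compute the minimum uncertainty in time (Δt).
36.066 as

Using the energy-time uncertainty principle:
ΔEΔt ≥ ℏ/2

The minimum uncertainty in time is:
Δt_min = ℏ/(2ΔE)
Δt_min = (1.055e-34 J·s) / (2 × 1.462e-18 J)
Δt_min = 3.607e-17 s = 36.066 as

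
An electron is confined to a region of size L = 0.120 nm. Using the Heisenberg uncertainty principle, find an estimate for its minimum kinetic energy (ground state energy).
661.455 meV

Using the uncertainty principle to estimate ground state energy:

1. The position uncertainty is approximately the confinement size:
   Δx ≈ L = 1.200e-10 m

2. From ΔxΔp ≥ ℏ/2, the minimum momentum uncertainty is:
   Δp ≈ ℏ/(2L) = 4.394e-25 kg·m/s

3. The kinetic energy is approximately:
   KE ≈ (Δp)²/(2m) = (4.394e-25)²/(2 × 9.109e-31 kg)
   KE ≈ 1.060e-19 J = 661.455 meV

This is an order-of-magnitude estimate of the ground state energy.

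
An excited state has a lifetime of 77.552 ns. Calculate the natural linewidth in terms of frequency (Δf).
1.026 MHz

Using the energy-time uncertainty principle and E = hf:
ΔEΔt ≥ ℏ/2
hΔf·Δt ≥ ℏ/2

The minimum frequency uncertainty is:
Δf = ℏ/(2hτ) = 1/(4πτ)
Δf = 1/(4π × 7.755e-08 s)
Δf = 1.026e+06 Hz = 1.026 MHz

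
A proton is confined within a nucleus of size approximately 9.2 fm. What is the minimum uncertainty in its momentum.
5.731 × 10^-21 kg·m/s

Using the Heisenberg uncertainty principle:
ΔxΔp ≥ ℏ/2

With Δx ≈ L = 9.200e-15 m (the confinement size):
Δp_min = ℏ/(2Δx)
Δp_min = (1.055e-34 J·s) / (2 × 9.200e-15 m)
Δp_min = 5.731e-21 kg·m/s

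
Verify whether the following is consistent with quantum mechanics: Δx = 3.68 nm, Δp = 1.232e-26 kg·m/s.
No, it violates the uncertainty principle (impossible measurement).

Calculate the product ΔxΔp:
ΔxΔp = (3.680e-09 m) × (1.232e-26 kg·m/s)
ΔxΔp = 4.534e-35 J·s

Compare to the minimum allowed value ℏ/2:
ℏ/2 = 5.273e-35 J·s

Since ΔxΔp = 4.534e-35 J·s < 5.273e-35 J·s = ℏ/2,
the measurement violates the uncertainty principle.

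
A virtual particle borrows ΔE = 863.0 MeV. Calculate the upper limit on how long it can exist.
3.814 × 10^-25 s

Using the energy-time uncertainty principle:
ΔEΔt ≥ ℏ/2

For a virtual particle borrowing energy ΔE, the maximum lifetime is:
Δt_max = ℏ/(2ΔE)

Converting energy:
ΔE = 863.0 MeV = 1.383e-10 J

Δt_max = (1.055e-34 J·s) / (2 × 1.383e-10 J)
Δt_max = 3.814e-25 s = 3.814 × 10^-25 s

Virtual particles with higher borrowed energy exist for shorter times.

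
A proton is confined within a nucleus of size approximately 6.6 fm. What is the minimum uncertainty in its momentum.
7.989 × 10^-21 kg·m/s

Using the Heisenberg uncertainty principle:
ΔxΔp ≥ ℏ/2

With Δx ≈ L = 6.600e-15 m (the confinement size):
Δp_min = ℏ/(2Δx)
Δp_min = (1.055e-34 J·s) / (2 × 6.600e-15 m)
Δp_min = 7.989e-21 kg·m/s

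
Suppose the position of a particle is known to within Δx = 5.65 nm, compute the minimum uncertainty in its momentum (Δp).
9.332 × 10^-27 kg·m/s

Using the Heisenberg uncertainty principle:
ΔxΔp ≥ ℏ/2

The minimum uncertainty in momentum is:
Δp_min = ℏ/(2Δx)
Δp_min = (1.055e-34 J·s) / (2 × 5.650e-09 m)
Δp_min = 9.332e-27 kg·m/s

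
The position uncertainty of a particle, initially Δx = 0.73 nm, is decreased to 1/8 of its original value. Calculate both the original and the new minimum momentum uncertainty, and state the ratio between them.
Original Δp_min = 7.223 × 10^-26 kg·m/s; new Δp'_min = 5.778 × 10^-25 kg·m/s; ratio Δp'_min/Δp_min = 8.

From the uncertainty principle ΔxΔp ≥ ℏ/2, the minimum momentum uncertainty is Δp_min = ℏ/(2Δx).

Original (Δx = 0.73 nm = 7.300e-10 m):
Δp_min = (1.055e-34 J·s)/(2 × 7.300e-10 m) = 7.223e-26 kg·m/s

When Δx → (1/8)Δx:
Δp'_min = ℏ/(2 × (1/8)Δx) = 8 × ℏ/(2Δx) = 8 × Δp_min
Δp'_min = 8 × 7.223e-26 kg·m/s = 5.778e-25 kg·m/s

Since Δp_min ∝ 1/Δx, when Δx is decreased to 1/8 of its original value, Δp_min increases to 8 times its original value.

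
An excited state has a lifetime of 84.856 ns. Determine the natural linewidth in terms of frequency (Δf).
937.794 kHz

Using the energy-time uncertainty principle and E = hf:
ΔEΔt ≥ ℏ/2
hΔf·Δt ≥ ℏ/2

The minimum frequency uncertainty is:
Δf = ℏ/(2hτ) = 1/(4πτ)
Δf = 1/(4π × 8.486e-08 s)
Δf = 9.378e+05 Hz = 937.794 kHz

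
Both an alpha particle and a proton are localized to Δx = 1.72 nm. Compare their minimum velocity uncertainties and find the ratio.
The proton has the larger minimum velocity uncertainty, by a ratio of 4.0.

For both particles, Δp_min = ℏ/(2Δx) = 3.066e-26 kg·m/s (same for both).

The velocity uncertainty is Δv = Δp/m:
- alpha particle: Δv = 3.066e-26 / 6.645e-27 = 4.614e+00 m/s = 4.614 m/s
- proton: Δv = 3.066e-26 / 1.673e-27 = 1.833e+01 m/s = 18.328 m/s

Ratio: 1.833e+01 / 4.614e+00 = 4.0

The lighter particle has larger velocity uncertainty because Δv ∝ 1/m.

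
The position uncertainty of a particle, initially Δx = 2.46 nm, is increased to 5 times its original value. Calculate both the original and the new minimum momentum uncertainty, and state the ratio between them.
Original Δp_min = 2.143 × 10^-26 kg·m/s; new Δp'_min = 4.287 × 10^-27 kg·m/s; ratio Δp'_min/Δp_min = 1/5.

From the uncertainty principle ΔxΔp ≥ ℏ/2, the minimum momentum uncertainty is Δp_min = ℏ/(2Δx).

Original (Δx = 2.46 nm = 2.460e-09 m):
Δp_min = (1.055e-34 J·s)/(2 × 2.460e-09 m) = 2.143e-26 kg·m/s

When Δx → 5Δx:
Δp'_min = ℏ/(2 × 5Δx) = (1/5) × ℏ/(2Δx) = (1/5) × Δp_min
Δp'_min = 1/5 × 2.143e-26 kg·m/s = 4.287e-27 kg·m/s

Since Δp_min ∝ 1/Δx, when Δx is increased to 5 times its original value, Δp_min decreases to 1/5 of its original value.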